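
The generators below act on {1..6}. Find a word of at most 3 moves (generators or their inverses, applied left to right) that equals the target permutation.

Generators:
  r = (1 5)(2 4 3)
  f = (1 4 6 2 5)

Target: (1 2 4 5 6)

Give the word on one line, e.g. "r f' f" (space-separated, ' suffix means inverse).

f' f'

  after f': (1 5 2 6 4)
  after f': (1 2 4 5 6)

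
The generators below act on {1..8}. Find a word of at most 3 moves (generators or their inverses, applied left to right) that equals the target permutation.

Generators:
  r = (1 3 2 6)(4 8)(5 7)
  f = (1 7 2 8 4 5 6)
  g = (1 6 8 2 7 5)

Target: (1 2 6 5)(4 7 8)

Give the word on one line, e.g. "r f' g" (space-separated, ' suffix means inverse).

  after f: (1 7 2 8 4 5 6)
  after g': (1 2 6 5)(4 7 8)

f g'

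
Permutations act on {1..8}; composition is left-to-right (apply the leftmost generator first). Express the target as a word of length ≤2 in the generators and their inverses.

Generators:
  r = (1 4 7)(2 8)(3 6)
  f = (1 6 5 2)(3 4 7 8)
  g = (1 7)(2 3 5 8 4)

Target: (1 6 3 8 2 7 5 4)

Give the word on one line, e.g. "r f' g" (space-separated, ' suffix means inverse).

f g'

  after f: (1 6 5 2)(3 4 7 8)
  after g': (1 6 3 8 2 7 5 4)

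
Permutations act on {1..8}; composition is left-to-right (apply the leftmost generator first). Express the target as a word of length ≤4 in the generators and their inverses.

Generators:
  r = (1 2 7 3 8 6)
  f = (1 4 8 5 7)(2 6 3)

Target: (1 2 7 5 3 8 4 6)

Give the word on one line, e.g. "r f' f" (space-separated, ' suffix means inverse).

r r f r

  after r: (1 2 7 3 8 6)
  after r: (1 7 8)(2 3 6)
  after f: (4 8)(5 7)
  after r: (1 2 7 5 3 8 4 6)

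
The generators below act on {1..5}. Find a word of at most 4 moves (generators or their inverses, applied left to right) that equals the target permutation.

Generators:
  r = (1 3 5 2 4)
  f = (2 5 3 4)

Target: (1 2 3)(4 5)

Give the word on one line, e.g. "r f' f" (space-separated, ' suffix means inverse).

r' f

  after r': (1 4 2 5 3)
  after f: (1 2 3)(4 5)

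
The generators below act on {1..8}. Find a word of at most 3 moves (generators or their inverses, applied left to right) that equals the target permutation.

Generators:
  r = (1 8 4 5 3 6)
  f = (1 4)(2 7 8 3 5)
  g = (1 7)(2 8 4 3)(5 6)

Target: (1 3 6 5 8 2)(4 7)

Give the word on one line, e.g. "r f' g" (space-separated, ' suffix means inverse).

f g

  after f: (1 4)(2 7 8 3 5)
  after g: (1 3 6 5 8 2)(4 7)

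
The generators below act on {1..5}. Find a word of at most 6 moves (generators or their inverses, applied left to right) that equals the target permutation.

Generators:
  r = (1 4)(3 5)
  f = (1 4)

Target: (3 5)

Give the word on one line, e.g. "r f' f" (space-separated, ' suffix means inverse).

r f r r

  after r: (1 4)(3 5)
  after f: (3 5)
  after r: (1 4)
  after r: (3 5)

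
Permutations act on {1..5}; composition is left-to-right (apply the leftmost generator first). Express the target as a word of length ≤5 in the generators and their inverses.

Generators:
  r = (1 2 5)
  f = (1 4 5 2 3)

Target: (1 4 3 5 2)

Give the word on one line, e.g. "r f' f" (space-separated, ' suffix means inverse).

r r f r f'

  after r: (1 2 5)
  after r: (1 5 2)
  after f: (1 2 4 5 3)
  after r: (1 5 3 2 4)
  after f': (1 4 3 5 2)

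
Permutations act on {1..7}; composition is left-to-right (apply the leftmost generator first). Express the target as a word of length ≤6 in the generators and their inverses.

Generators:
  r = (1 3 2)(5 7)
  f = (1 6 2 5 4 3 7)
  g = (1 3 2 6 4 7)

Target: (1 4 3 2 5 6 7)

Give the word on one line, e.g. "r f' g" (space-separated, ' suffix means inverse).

  after f': (1 7 3 4 5 2 6)
  after r': (1 5 3 4 7)(2 6)
  after g': (1 5)(3 6)
  after f: (1 4 3 2 5 6 7)

f' r' g' f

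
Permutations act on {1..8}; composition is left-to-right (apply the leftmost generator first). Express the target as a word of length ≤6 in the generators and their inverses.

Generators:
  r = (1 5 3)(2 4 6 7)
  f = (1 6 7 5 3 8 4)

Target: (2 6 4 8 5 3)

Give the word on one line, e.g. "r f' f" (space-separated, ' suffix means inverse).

f f r' f'

  after f: (1 6 7 5 3 8 4)
  after f: (1 7 3 4 6 5 8)
  after r': (1 6)(2 7 5 8 3)
  after f': (2 6 4 8 5 3)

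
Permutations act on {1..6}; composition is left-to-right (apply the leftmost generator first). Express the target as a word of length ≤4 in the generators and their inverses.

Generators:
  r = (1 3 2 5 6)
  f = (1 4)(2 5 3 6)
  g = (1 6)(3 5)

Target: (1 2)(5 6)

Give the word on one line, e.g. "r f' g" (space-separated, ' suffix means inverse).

g r' r'

  after g: (1 6)(3 5)
  after r': (1 5)(2 3)
  after r': (1 2)(5 6)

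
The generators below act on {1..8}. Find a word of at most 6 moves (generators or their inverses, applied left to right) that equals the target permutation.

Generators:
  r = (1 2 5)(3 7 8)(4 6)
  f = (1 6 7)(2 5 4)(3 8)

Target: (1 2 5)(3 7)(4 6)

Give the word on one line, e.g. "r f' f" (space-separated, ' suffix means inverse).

r f f f

  after r: (1 2 5)(3 7 8)(4 6)
  after f: (1 5 6 2 4 7 3)
  after f: (1 4)(3 6 5 7 8)
  after f: (1 2 5)(3 7)(4 6)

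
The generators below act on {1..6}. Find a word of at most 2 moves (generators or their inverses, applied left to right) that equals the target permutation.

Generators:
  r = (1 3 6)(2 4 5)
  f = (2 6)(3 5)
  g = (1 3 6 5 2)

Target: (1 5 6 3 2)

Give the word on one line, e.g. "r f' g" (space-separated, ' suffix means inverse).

  after g: (1 3 6 5 2)
  after f: (1 5 6 3 2)

g f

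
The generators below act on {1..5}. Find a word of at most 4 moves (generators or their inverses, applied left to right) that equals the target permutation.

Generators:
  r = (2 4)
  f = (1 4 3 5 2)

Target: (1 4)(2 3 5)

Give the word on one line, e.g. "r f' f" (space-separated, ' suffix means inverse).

r' f

  after r': (2 4)
  after f: (1 4)(2 3 5)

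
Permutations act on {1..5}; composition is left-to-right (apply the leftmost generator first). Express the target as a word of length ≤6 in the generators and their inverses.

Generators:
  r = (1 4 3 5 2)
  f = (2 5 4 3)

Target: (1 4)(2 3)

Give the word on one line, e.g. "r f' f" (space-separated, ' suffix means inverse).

  after f': (2 3 4 5)
  after r: (1 4 2 5)
  after f': (1 5)(3 4)
  after r': (1 3)(2 5)
  after r': (1 4)(2 3)

f' r f' r' r'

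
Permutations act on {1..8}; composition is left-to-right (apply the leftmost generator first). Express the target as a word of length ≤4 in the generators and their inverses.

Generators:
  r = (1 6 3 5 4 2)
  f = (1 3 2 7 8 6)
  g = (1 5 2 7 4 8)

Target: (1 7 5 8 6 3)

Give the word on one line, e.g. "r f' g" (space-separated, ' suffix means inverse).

g r g'

  after g: (1 5 2 7 4 8)
  after r: (1 4 8 6 3 5)(2 7)
  after g': (1 7 5 8 6 3)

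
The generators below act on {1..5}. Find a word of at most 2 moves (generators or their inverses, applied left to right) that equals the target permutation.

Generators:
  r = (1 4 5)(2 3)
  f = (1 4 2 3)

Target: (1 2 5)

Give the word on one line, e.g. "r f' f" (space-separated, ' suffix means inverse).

  after f': (1 3 2 4)
  after r: (1 2 5)

f' r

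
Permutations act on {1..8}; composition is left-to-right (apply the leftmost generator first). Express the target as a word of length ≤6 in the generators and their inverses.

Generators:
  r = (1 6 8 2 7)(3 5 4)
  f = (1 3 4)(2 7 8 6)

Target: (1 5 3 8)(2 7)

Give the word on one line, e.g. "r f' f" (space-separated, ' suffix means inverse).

f f r r

  after f: (1 3 4)(2 7 8 6)
  after f: (1 4 3)(2 8)(6 7)
  after r: (1 3 6)(4 5)(7 8)
  after r: (1 5 3 8)(2 7)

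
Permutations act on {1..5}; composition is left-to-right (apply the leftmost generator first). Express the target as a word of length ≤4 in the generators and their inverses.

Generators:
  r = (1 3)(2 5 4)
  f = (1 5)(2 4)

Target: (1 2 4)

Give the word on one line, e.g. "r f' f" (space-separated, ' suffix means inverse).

  after f: (1 5)(2 4)
  after r': (1 2 5 3)
  after r': (1 4 5)
  after f: (1 2 4)

f r' r' f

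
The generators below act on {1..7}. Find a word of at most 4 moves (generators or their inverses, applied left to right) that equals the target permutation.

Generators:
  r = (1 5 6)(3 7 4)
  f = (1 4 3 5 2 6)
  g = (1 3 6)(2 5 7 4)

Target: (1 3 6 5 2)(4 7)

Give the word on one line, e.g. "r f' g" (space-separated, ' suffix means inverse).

  after f: (1 4 3 5 2 6)
  after r: (1 3 6 5 2)(4 7)

f r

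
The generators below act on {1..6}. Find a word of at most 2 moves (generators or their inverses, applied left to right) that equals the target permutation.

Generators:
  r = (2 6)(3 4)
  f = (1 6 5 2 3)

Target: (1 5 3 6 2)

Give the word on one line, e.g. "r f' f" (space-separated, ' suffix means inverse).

f f

  after f: (1 6 5 2 3)
  after f: (1 5 3 6 2)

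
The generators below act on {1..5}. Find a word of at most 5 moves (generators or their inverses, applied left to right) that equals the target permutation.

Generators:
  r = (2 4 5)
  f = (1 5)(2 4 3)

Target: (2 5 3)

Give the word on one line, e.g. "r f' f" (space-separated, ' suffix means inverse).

  after r': (2 5 4)
  after f': (1 5 2)(3 4)
  after f': (2 5 3)

r' f' f'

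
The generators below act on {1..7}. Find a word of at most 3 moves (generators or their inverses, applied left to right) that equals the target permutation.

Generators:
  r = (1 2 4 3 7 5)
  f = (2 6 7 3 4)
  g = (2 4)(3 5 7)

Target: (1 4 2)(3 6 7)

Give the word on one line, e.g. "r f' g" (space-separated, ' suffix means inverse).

r' g' f

  after r': (1 5 7 3 4 2)
  after g': (1 3 2)
  after f: (1 4 2)(3 6 7)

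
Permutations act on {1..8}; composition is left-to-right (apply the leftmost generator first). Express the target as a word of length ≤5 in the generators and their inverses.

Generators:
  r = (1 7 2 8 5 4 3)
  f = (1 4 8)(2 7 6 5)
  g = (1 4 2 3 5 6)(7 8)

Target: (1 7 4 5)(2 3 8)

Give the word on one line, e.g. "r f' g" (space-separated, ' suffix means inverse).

  after g: (1 4 2 3 5 6)(7 8)
  after r': (1 5 6 3 8)(2 4 7)
  after f: (1 2 8 4 6 3)
  after r: (1 8 3 7 2 5 4 6)
  after g': (1 7 4 5)(2 3 8)

g r' f r g'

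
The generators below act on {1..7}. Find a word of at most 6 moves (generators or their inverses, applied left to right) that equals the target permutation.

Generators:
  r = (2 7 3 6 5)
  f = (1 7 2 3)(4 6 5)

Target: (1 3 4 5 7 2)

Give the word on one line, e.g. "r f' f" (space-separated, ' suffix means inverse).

f' r' f' f'

  after f': (1 3 2 7)(4 5 6)
  after r': (1 7)(3 5)(4 6)
  after f': (2 7 3 6 5)
  after f': (1 3 4 5 7 2)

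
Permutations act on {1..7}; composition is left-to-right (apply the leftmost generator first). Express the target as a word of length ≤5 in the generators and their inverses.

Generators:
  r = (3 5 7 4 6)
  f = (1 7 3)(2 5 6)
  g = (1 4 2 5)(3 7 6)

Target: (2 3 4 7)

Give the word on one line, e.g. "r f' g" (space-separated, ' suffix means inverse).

g' r' f

  after g': (1 5 2 4)(3 6 7)
  after r': (1 3 4)(2 7 6 5)
  after f: (2 3 4 7)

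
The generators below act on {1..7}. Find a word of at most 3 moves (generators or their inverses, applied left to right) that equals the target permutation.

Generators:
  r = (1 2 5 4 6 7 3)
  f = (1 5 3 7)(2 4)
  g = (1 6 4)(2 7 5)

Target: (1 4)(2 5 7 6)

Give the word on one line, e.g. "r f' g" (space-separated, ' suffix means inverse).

  after f: (1 5 3 7)(2 4)
  after g: (1 2)(3 5)(4 7 6)
  after f: (1 4)(2 5 7 6)

f g f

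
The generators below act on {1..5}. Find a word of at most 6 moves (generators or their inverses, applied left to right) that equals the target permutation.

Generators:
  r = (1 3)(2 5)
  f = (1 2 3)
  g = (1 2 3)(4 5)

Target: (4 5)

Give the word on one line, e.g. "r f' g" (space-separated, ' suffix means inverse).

f f g r r

  after f: (1 2 3)
  after f: (1 3 2)
  after g: (4 5)
  after r: (1 3)(2 5 4)
  after r: (4 5)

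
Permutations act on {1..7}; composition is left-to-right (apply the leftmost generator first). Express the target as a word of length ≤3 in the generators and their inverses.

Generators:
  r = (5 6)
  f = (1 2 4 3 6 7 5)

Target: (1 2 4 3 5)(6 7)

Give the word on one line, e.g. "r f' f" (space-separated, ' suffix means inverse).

f r

  after f: (1 2 4 3 6 7 5)
  after r: (1 2 4 3 5)(6 7)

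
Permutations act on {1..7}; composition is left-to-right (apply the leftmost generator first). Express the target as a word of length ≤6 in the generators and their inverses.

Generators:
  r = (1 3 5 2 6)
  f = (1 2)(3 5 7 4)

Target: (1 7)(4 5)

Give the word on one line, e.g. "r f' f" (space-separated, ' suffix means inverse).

  after f: (1 2)(3 5 7 4)
  after r': (1 5 7 4)(2 6)
  after f: (1 7 3 5 4 2 6)
  after r': (1 7)(4 5)

f r' f r'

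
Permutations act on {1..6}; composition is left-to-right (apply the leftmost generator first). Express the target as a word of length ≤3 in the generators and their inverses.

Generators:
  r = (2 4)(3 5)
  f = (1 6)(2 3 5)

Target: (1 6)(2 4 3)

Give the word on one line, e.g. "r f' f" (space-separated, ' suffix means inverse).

  after r': (2 4)(3 5)
  after f: (1 6)(2 4 3)

r' f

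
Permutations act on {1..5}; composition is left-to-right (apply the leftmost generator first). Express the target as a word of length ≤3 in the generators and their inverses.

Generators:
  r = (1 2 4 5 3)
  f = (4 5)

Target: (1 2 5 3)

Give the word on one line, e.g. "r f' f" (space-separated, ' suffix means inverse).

  after r: (1 2 4 5 3)
  after f: (1 2 5 3)

r f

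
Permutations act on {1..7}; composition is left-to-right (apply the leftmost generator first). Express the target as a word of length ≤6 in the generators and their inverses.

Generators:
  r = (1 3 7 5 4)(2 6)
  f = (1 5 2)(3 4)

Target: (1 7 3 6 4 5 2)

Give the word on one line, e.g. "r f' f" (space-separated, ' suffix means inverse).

f r f' r

  after f: (1 5 2)(3 4)
  after r: (1 4 7 5 6 2 3)
  after f': (1 3 2 4 7)(5 6)
  after r: (1 7 3 6 4 5 2)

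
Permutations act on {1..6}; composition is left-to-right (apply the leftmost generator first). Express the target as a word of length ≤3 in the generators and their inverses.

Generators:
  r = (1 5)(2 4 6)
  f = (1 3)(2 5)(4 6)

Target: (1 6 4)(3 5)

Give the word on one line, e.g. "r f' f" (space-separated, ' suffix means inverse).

r' f r'

  after r': (1 5)(2 6 4)
  after f: (1 2 4 5 3)
  after r': (1 6 4)(3 5)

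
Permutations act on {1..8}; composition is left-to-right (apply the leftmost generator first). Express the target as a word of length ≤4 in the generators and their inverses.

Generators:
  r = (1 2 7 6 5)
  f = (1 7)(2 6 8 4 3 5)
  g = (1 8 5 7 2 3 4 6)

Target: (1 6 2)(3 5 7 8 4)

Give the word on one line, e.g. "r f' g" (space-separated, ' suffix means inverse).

  after r: (1 2 7 6 5)
  after f: (1 6 2)(3 5 7 8 4)

r f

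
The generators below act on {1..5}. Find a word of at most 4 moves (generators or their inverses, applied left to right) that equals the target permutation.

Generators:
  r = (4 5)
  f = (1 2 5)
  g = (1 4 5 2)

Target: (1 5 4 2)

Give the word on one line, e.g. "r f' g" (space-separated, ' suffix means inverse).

g' f

  after g': (1 2 5 4)
  after f: (1 5 4 2)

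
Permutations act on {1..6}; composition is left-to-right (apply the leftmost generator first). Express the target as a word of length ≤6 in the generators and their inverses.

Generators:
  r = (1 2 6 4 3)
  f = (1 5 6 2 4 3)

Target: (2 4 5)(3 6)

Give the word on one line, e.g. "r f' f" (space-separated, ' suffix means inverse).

r r f r'

  after r: (1 2 6 4 3)
  after r: (1 6 3 2 4)
  after f: (1 2 3 4 5 6)
  after r': (2 4 5)(3 6)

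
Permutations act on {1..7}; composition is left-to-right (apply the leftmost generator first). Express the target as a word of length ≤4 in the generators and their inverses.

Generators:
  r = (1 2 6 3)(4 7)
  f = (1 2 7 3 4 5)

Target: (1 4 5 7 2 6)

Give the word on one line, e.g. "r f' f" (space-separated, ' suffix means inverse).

r f' f' f'

  after r: (1 2 6 3)(4 7)
  after f': (2 6 7 3 5 4)
  after f': (1 5 3 4)(2 6)
  after f': (1 4 5 7 2 6)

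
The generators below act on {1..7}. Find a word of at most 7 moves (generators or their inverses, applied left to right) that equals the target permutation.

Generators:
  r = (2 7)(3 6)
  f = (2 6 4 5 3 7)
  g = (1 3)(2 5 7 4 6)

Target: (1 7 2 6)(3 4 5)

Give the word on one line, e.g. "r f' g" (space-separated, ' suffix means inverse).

r g f f r

  after r: (2 7)(3 6)
  after g: (1 3 2 4 6)(5 7)
  after f: (1 7 3 6)(2 5)
  after f: (1 2 3 4 5 6)
  after r: (1 7 2 6)(3 4 5)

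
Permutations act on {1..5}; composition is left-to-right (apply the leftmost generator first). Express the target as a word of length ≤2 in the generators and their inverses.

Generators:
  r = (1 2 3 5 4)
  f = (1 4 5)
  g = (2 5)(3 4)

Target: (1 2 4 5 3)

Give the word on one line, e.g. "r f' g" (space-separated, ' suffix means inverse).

g r

  after g: (2 5)(3 4)
  after r: (1 2 4 5 3)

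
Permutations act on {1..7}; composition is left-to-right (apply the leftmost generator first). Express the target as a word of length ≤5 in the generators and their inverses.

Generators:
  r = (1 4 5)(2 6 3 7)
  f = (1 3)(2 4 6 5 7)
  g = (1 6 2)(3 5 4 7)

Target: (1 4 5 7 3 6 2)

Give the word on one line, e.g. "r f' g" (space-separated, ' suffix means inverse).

g r' g' f'

  after g: (1 6 2)(3 5 4 7)
  after r': (1 2 5)(3 4)(6 7)
  after g': (1 6 4 7)(2 3 5)
  after f': (1 4 5 7 3 6 2)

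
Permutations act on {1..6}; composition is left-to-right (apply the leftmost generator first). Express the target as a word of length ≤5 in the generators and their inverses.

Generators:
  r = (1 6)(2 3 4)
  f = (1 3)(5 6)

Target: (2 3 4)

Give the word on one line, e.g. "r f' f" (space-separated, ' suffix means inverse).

  after r': (1 6)(2 4 3)
  after f: (1 5 6 3 2 4)
  after f: (1 6)(2 4 3)
  after r': (2 3 4)

r' f f r'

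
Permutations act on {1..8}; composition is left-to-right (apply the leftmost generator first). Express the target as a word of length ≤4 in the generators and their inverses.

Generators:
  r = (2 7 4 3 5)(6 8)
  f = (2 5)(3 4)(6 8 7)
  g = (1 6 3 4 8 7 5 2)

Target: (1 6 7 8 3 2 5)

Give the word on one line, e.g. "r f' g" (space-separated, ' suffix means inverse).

  after r: (2 7 4 3 5)(6 8)
  after g: (1 6 7 8 3 2 5)

r g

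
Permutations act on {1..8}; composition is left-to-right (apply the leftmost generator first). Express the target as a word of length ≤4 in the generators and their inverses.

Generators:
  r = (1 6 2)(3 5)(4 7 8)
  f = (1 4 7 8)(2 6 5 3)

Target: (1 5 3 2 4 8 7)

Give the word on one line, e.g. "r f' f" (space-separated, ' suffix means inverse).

r' r' f

  after r': (1 2 6)(3 5)(4 8 7)
  after r': (1 6 2)(4 7 8)
  after f: (1 5 3 2 4 8 7)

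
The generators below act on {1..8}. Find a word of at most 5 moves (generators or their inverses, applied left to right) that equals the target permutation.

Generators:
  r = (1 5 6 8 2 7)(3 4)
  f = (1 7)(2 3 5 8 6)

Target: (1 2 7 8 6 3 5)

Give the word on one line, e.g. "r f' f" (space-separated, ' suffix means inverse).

f f r' r'

  after f: (1 7)(2 3 5 8 6)
  after f: (2 5 6 3 8)
  after r': (1 7 2)(3 6 4)
  after r': (1 2 7 8 6 3 5)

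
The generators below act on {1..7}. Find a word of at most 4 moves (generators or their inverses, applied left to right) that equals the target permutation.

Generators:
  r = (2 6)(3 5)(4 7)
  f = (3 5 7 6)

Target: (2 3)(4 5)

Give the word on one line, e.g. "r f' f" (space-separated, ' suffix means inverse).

  after r: (2 6)(3 5)(4 7)
  after f: (2 3 7 4 6)
  after f: (2 5 7 4 3 6)
  after r': (2 3)(4 5)

r f f r'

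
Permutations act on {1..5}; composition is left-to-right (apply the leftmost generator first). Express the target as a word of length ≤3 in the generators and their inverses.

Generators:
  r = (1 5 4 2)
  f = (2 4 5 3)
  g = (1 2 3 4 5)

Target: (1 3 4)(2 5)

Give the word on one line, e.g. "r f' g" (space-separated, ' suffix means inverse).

  after r': (1 2 4 5)
  after g: (1 3 4)(2 5)

r' g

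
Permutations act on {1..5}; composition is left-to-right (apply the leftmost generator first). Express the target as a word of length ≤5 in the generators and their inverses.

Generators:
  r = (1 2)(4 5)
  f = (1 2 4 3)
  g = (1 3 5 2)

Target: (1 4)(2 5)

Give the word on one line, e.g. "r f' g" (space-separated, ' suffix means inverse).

  after g': (1 2 5 3)
  after f': (2 5 4)
  after r: (1 2 4)
  after f: (1 4 2 3)
  after g: (1 4)(2 5)

g' f' r f g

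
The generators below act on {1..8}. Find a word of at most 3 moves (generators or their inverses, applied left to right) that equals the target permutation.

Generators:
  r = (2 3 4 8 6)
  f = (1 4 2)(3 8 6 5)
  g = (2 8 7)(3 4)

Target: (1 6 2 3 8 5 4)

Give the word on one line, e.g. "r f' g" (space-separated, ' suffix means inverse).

  after f: (1 4 2)(3 8 6 5)
  after f: (1 2 4)(3 6)(5 8)
  after r': (1 6 2 3 8 5 4)

f f r'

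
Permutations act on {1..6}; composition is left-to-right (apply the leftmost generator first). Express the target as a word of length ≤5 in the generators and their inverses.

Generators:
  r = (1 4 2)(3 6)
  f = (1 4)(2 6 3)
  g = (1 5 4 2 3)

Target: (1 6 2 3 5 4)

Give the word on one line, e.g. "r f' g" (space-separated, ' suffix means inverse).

g' r' g'

  after g': (1 3 2 4 5)
  after r': (1 6 3 4 5 2)
  after g': (1 6 2 3 5 4)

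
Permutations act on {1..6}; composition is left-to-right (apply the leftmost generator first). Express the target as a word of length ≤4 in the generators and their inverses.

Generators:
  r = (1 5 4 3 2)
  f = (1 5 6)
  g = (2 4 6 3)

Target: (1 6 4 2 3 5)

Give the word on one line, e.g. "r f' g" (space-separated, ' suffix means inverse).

g' f'

  after g': (2 3 6 4)
  after f': (1 6 4 2 3 5)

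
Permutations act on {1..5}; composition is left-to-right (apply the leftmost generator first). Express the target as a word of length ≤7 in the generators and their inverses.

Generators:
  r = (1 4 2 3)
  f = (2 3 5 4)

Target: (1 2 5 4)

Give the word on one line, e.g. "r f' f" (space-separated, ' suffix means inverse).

  after f: (2 3 5 4)
  after r': (1 3 5)
  after f': (1 2 4 5)
  after f': (1 4 3 2 5)
  after r: (1 2 5 4)

f r' f' f' r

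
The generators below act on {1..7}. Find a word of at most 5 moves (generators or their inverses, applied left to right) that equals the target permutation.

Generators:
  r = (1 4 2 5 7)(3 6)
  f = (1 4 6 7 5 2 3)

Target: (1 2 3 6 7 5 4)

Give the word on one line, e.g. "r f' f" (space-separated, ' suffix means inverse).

  after r: (1 4 2 5 7)(3 6)
  after f': (2 7 3 4 5 6)
  after r': (1 7 6 4 2 5 3)
  after f: (1 5)(3 4)
  after f: (1 2 3 6 7 5 4)

r f' r' f f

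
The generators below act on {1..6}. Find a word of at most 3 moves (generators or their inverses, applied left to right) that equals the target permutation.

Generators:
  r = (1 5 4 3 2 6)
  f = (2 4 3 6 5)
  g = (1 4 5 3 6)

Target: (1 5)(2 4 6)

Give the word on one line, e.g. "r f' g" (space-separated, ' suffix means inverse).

f' r

  after f': (2 5 6 3 4)
  after r: (1 5)(2 4 6)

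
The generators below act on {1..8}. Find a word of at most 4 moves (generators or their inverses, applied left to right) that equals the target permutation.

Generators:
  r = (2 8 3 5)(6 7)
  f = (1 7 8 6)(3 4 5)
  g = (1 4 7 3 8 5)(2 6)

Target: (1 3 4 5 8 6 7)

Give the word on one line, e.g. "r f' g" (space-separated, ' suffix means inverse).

g' r' r' g'

  after g': (1 5 8 3 7 4)(2 6)
  after r': (1 3 6 5 2 7 4)
  after r': (1 8 2 6 3 7 4)
  after g': (1 3 4 5 8 6 7)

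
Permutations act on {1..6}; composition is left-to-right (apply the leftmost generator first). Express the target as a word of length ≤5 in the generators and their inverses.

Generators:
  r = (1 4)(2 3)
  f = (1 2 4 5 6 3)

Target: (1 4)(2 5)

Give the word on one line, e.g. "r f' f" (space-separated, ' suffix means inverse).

  after f': (1 3 6 5 4 2)
  after r: (1 2 4 3 6 5)
  after f: (1 4)(2 5)

f' r f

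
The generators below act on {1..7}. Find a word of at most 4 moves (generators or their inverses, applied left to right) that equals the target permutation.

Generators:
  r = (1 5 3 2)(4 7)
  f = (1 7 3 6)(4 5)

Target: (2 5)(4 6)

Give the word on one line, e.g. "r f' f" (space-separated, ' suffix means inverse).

  after r: (1 5 3 2)(4 7)
  after f: (1 4 3 2 7 5 6)
  after f: (1 5)(2 3)(4 6 7)
  after r': (2 5)(4 6)

r f f r'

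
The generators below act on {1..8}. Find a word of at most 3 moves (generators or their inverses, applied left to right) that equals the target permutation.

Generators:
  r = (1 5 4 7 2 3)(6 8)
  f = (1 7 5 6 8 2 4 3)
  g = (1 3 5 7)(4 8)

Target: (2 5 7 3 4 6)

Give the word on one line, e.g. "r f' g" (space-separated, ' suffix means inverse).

  after r': (1 3 2 7 4 5)(6 8)
  after f: (2 5 7 3 4 6)

r' f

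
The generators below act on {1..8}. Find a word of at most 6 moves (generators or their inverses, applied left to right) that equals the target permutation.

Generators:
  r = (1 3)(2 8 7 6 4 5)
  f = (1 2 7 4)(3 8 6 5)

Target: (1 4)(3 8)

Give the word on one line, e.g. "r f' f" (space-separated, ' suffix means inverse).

f' r f r f'

  after f': (1 4 7 2)(3 5 6 8)
  after r: (1 5 4 6 7 8)(2 3)
  after f: (1 3 7 6 4 5)(2 8)
  after r: (2 7 4)(3 6 5)
  after f': (1 4)(3 8)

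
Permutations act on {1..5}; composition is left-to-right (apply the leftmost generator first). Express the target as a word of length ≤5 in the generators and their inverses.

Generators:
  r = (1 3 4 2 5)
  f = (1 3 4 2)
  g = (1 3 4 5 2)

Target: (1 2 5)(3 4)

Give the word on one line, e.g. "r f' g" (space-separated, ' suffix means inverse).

r g' r' f' r'

  after r: (1 3 4 2 5)
  after g': (2 4 5)
  after r': (1 5 4 2 3)
  after f': (1 5 3 2)
  after r': (1 2 5)(3 4)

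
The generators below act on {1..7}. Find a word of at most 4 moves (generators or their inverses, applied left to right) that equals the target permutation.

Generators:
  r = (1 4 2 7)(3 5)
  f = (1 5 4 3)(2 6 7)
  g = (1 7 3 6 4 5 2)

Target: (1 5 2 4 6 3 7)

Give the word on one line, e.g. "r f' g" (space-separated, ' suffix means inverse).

  after f: (1 5 4 3)(2 6 7)
  after g': (1 4 7 5 6)(2 3)
  after f': (1 5 2 4 6 3 7)

f g' f'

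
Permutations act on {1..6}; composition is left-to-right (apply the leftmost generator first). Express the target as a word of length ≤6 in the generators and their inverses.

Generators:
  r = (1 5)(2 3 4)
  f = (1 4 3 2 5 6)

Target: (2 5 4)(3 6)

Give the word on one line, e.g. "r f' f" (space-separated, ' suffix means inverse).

r' f r f' r

  after r': (1 5)(2 4 3)
  after f: (1 6)(2 3 5 4)
  after r: (1 6 5 2 4 3)
  after f': (1 5 3 6 2)
  after r: (2 5 4)(3 6)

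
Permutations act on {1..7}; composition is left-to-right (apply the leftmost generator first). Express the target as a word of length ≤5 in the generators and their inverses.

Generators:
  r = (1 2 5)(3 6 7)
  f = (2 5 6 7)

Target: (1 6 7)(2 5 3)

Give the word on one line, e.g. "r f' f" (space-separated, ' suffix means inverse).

  after f: (2 5 6 7)
  after r': (1 5 3 7)
  after f: (1 6 7)(2 5 3)

f r' f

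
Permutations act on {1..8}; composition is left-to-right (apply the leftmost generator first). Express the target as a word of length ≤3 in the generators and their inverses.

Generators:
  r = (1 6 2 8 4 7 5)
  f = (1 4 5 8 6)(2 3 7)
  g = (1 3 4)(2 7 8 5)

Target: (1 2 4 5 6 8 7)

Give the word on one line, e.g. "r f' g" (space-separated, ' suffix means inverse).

r r

  after r: (1 6 2 8 4 7 5)
  after r: (1 2 4 5 6 8 7)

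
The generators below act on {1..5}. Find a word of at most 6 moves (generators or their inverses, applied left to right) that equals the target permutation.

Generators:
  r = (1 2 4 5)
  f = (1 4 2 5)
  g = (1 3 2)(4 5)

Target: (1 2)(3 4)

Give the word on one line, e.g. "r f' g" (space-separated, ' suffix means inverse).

  after f: (1 4 2 5)
  after g: (1 5 3 2 4)
  after g: (1 4 3)(2 5)
  after f: (1 2)(3 4)

f g g f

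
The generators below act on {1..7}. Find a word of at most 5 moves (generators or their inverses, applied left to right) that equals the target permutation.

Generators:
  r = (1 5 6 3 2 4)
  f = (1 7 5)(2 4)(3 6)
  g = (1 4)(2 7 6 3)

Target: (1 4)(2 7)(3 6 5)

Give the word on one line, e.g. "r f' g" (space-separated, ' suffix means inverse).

  after r': (1 4 2 3 6 5)
  after f: (1 2 6)(5 7)
  after r: (1 4)(2 3)(5 7 6)
  after g: (3 7)(5 6)
  after g: (1 4)(2 7)(3 6 5)

r' f r g g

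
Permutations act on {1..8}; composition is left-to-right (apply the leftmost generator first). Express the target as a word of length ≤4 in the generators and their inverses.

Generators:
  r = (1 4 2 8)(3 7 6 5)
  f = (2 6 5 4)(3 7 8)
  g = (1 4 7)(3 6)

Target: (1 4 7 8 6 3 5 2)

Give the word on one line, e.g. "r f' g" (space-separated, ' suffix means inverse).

  after r: (1 4 2 8)(3 7 6 5)
  after g': (2 8 7 3 4)(5 6)
  after f': (2 7 8 3 5)
  after g: (1 4 7 8 6 3 5 2)

r g' f' g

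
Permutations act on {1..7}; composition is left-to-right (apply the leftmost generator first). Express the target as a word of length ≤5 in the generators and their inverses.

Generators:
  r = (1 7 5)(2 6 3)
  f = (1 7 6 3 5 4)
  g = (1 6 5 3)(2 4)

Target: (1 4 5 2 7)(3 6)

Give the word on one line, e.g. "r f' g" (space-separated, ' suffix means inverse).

  after r': (1 5 7)(2 3 6)
  after f: (1 4)(2 5 6)
  after r: (1 4 7 5 3 2)
  after r: (1 4 5 2 7)(3 6)

r' f r r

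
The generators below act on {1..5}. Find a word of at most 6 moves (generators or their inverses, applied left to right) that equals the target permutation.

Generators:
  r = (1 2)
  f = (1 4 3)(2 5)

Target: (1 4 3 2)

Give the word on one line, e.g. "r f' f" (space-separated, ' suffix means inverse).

  after f': (1 3 4)(2 5)
  after f': (1 4 3)
  after r': (1 4 3 2)
  after r': (1 4 3)
  after r': (1 4 3 2)

f' f' r' r' r'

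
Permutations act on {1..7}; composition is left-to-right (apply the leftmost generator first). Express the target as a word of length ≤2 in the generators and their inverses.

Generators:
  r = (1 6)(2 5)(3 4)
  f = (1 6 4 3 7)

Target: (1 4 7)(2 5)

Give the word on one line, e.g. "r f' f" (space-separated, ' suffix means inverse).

  after r': (1 6)(2 5)(3 4)
  after f: (1 4 7)(2 5)

r' f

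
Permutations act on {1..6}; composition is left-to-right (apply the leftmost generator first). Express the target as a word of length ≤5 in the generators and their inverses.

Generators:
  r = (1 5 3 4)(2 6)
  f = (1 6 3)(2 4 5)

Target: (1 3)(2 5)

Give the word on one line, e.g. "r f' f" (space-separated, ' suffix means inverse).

r' f f r' f

  after r': (1 4 3 5)(2 6)
  after f: (1 5 6 4)(2 3)
  after f: (1 2)(3 4 6 5)
  after r': (1 6)(2 4)
  after f: (1 3)(2 5)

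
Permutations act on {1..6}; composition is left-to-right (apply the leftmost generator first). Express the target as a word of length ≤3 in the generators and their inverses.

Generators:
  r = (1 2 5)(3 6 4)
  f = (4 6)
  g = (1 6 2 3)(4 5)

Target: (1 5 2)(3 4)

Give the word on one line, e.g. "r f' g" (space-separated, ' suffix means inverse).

  after f': (4 6)
  after r': (1 5 2)(3 4)

f' r'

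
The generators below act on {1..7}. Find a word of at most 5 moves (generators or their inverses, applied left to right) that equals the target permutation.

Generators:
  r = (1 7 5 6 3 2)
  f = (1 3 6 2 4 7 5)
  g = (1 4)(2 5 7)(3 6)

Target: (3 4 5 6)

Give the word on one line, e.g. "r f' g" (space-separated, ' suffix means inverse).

f' g' r

  after f': (1 5 7 4 2 6 3)
  after g': (1 2 3 4 7)
  after r: (3 4 5 6)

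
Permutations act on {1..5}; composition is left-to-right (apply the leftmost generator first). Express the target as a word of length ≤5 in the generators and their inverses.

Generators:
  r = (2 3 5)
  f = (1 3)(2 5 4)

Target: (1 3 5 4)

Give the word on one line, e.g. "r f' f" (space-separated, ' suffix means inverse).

  after f: (1 3)(2 5 4)
  after f: (2 4 5)
  after r': (2 4 3)
  after f: (1 3 5 4)

f f r' f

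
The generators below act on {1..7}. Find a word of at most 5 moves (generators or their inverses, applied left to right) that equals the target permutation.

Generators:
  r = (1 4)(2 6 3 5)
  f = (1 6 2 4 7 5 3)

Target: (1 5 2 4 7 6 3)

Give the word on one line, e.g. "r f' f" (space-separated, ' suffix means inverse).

  after f: (1 6 2 4 7 5 3)
  after r: (1 3 4 7 2)
  after r: (1 5 2 4 7 6 3)

f r r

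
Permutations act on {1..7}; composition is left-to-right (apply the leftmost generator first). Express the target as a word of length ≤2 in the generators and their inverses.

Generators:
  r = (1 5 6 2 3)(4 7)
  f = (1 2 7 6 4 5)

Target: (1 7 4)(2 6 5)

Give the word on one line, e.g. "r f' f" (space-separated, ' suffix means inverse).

  after f: (1 2 7 6 4 5)
  after f: (1 7 4)(2 6 5)

f f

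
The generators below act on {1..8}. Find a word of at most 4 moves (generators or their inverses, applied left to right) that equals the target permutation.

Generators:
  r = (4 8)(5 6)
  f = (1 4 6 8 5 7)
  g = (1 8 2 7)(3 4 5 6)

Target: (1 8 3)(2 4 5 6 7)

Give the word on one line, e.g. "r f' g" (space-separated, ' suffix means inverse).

  after r': (4 8)(5 6)
  after g': (1 7 2 8 3 6 4)
  after f': (1 5 8 3 4 7 2 6)
  after f': (1 8 3)(2 4 5 6 7)

r' g' f' f'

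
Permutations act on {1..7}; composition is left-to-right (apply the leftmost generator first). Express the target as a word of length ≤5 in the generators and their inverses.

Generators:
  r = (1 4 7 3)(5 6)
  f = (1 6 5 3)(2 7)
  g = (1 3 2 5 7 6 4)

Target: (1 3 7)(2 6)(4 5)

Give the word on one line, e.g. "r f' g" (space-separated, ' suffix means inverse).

f' f' f' g' r

  after f': (1 3 5 6)(2 7)
  after f': (1 5)(3 6)
  after f': (1 6 5 3)(2 7)
  after g': (1 7 3 4 6 2 5)
  after r: (1 3 7)(2 6)(4 5)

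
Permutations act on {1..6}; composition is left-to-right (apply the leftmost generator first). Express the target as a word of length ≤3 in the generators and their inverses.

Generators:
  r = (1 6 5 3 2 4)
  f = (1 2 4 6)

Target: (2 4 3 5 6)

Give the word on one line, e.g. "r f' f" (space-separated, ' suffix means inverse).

  after f': (1 6 4 2)
  after r': (2 4 3 5 6)

f' r'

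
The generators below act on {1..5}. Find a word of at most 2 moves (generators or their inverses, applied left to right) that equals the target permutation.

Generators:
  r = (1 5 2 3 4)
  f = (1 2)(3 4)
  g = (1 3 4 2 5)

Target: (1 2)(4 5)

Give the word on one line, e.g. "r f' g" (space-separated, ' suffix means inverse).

r g'

  after r: (1 5 2 3 4)
  after g': (1 2)(4 5)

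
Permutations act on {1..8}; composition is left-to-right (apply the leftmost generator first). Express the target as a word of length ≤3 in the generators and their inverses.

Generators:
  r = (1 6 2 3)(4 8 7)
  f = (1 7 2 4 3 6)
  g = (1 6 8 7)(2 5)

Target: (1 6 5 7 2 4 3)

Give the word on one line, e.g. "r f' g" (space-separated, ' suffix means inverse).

  after r: (1 6 2 3)(4 8 7)
  after g': (2 3 7 4 6 5)
  after f': (1 6 5 7 2 4 3)

r g' f'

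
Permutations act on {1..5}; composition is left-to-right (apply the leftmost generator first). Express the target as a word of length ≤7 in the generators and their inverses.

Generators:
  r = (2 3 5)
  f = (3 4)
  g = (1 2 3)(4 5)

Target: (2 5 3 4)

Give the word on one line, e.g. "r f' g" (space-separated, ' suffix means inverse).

  after f': (3 4)
  after r: (2 3 4 5)
  after f: (2 4 5)
  after f: (2 3 4 5)
  after r: (2 5 3 4)

f' r f f r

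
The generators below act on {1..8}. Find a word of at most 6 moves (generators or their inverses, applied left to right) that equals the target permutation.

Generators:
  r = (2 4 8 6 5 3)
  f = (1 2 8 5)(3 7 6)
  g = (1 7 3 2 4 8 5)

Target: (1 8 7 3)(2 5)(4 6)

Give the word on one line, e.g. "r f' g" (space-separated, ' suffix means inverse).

g' r' r' g' r

  after g': (1 5 8 4 2 3 7)
  after r': (1 6 8 2 5 4 3 7)
  after r': (1 8 3 7)(2 6 4 5)
  after g': (1 4 8 7 5 3)(2 6)
  after r: (1 8 7 3)(2 5)(4 6)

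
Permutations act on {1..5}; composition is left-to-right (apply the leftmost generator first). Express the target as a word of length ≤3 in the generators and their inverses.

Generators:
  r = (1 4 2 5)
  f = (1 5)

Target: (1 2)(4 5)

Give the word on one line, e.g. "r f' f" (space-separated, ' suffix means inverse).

r r

  after r: (1 4 2 5)
  after r: (1 2)(4 5)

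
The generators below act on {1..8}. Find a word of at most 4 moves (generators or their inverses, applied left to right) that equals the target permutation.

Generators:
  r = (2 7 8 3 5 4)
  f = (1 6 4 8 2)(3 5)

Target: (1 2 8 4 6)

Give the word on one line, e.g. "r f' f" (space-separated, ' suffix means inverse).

f f f f

  after f: (1 6 4 8 2)(3 5)
  after f: (1 4 2 6 8)
  after f: (1 8 6 2 4)(3 5)
  after f: (1 2 8 4 6)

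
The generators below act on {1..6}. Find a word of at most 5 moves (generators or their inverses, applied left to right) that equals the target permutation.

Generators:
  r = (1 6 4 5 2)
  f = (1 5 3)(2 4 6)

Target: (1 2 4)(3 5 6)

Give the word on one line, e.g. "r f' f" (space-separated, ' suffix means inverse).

r r f r' r'

  after r: (1 6 4 5 2)
  after r: (1 4 2 6 5)
  after f: (1 6 3)
  after r': (2 5 4 6 3)
  after r': (1 2 4)(3 5 6)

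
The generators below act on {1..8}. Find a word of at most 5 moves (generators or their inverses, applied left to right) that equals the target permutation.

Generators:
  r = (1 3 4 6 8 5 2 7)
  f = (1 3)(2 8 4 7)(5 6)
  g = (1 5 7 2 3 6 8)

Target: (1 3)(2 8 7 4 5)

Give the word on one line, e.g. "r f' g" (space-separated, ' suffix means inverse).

f g' r' g' f'

  after f: (1 3)(2 8 4 7)(5 6)
  after g': (1 2 6)(3 8 4 5)
  after r': (1 5)(2 4 8 3 6 7)
  after g': (2 4 6 5 8)
  after f': (1 3)(2 8 7 4 5)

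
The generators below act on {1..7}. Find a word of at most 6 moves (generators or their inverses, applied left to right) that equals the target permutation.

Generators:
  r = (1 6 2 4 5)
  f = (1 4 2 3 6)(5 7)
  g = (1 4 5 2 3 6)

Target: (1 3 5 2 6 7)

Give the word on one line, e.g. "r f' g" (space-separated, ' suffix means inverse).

  after r: (1 6 2 4 5)
  after f': (1 3 2)(4 7 5 6)
  after r: (1 3 4 7)(2 6 5)
  after f: (1 6 7 4 5 3 2)
  after g': (1 3 5 2 6 7)

r f' r f g'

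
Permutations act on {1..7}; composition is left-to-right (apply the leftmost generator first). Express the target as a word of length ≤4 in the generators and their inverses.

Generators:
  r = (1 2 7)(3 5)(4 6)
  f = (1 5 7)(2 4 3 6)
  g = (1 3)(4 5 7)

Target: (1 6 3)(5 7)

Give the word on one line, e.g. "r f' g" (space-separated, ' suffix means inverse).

f' r' f' g

  after f': (1 7 5)(2 6 3 4)
  after r': (1 2 4)(3 6 5 7)
  after f': (1 6)(4 7)
  after g: (1 6 3)(5 7)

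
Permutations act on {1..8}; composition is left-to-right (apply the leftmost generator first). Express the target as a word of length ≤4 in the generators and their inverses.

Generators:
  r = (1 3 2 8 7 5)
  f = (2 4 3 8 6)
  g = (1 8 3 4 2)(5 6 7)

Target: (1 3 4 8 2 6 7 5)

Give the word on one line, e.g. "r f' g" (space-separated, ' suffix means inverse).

f' r

  after f': (2 6 8 3 4)
  after r: (1 3 4 8 2 6 7 5)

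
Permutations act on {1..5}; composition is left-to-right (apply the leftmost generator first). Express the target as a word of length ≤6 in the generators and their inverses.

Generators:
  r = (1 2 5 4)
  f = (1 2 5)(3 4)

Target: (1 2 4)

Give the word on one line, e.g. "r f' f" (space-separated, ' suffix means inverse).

  after r': (1 4 5 2)
  after r': (1 5)(2 4)
  after f: (2 3 4 5)
  after f: (1 2 4)

r' r' f f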